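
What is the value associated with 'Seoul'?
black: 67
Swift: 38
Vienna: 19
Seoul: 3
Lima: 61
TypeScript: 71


Looking up key 'Seoul'
Value: 3

3


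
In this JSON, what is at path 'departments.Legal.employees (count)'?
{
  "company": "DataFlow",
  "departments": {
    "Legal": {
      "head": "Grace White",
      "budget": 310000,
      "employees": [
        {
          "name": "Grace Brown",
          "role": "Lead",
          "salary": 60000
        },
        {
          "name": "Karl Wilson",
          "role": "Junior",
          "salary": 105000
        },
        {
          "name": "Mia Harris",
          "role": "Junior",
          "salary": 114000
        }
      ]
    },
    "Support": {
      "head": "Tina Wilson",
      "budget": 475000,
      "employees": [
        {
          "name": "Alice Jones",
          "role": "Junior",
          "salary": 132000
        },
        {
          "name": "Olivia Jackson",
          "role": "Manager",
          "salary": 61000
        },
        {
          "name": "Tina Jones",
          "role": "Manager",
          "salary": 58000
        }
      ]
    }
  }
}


Path: departments.Legal.employees (count)

Navigate:
  -> departments
  -> Legal
  -> employees (array, length 3)

3


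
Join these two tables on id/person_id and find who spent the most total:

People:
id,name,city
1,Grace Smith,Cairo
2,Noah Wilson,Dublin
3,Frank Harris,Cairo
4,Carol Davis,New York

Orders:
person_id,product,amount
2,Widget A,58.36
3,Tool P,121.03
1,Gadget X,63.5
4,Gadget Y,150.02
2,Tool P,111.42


Join on: people.id = orders.person_id

Joined rows:
  Noah Wilson (Dublin) bought Widget A for $58.36
  Frank Harris (Cairo) bought Tool P for $121.03
  Grace Smith (Cairo) bought Gadget X for $63.5
  Carol Davis (New York) bought Gadget Y for $150.02
  Noah Wilson (Dublin) bought Tool P for $111.42

Total per person:
  Noah Wilson: $169.78
  Carol Davis: $150.02
  Frank Harris: $121.03
  Grace Smith: $63.50

Top spender: Noah Wilson ($169.78)

Noah Wilson ($169.78)


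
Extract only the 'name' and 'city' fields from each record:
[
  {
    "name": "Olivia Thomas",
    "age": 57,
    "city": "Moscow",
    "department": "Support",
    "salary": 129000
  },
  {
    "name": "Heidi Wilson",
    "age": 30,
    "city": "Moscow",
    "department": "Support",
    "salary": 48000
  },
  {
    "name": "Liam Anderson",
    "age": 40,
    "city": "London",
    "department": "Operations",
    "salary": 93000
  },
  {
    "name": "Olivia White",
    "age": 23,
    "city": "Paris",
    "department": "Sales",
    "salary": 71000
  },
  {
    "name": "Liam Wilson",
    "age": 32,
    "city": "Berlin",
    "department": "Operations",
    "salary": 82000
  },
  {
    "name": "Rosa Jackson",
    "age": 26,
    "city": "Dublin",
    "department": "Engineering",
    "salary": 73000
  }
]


Original: 6 records with fields: name, age, city, department, salary
Keep: ['name', 'city']
Drop: ['age', 'department', 'salary']
Result: 6 records, 2 fields each

[
  {
    "name": "Olivia Thomas",
    "city": "Moscow"
  },
  {
    "name": "Heidi Wilson",
    "city": "Moscow"
  },
  {
    "name": "Liam Anderson",
    "city": "London"
  },
  {
    "name": "Olivia White",
    "city": "Paris"
  },
  {
    "name": "Liam Wilson",
    "city": "Berlin"
  },
  {
    "name": "Rosa Jackson",
    "city": "Dublin"
  }
]


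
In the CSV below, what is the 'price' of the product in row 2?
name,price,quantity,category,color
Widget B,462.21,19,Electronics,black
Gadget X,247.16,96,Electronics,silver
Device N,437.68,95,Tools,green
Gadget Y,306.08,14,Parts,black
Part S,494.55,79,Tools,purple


Query: Row 2 ('Gadget X'), column 'price'
Value: 247.16

247.16


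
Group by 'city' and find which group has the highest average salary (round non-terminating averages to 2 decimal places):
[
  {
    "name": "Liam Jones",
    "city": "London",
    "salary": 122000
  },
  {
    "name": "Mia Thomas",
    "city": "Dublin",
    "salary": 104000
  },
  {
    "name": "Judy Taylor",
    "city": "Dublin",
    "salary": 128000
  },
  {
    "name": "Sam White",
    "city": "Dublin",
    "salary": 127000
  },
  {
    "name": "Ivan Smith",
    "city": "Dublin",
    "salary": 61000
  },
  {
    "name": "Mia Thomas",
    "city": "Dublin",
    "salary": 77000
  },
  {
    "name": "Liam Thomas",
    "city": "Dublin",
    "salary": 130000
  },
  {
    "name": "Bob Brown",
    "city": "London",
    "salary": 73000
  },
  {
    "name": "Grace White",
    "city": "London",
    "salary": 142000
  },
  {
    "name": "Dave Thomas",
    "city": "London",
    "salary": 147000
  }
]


Group by: city

Groups:
  Dublin: 6 people, avg salary = 627000/6 = $104500
  London: 4 people, avg salary = 484000/4 = $121000

Highest average salary: London ($121000)

London ($121000)


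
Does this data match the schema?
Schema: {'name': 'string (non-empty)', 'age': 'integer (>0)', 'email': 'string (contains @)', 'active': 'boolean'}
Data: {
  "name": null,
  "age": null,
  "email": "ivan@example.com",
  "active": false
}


Validating each field against schema:
  name: FAIL (null is not a string)
  age: FAIL (null is not an integer)
  email: OK (string with @)
  active: OK (boolean)

Result: INVALID (2 errors: name, age)

INVALID (2 errors: name, age)


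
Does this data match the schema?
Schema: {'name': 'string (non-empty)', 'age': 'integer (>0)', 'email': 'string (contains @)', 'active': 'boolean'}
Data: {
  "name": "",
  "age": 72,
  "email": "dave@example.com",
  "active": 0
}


Validating each field against schema:
  name: FAIL ("" is an empty string)
  age: OK (positive integer)
  email: OK (string with @)
  active: FAIL (0 is not a boolean)

Result: INVALID (2 errors: name, active)

INVALID (2 errors: name, active)


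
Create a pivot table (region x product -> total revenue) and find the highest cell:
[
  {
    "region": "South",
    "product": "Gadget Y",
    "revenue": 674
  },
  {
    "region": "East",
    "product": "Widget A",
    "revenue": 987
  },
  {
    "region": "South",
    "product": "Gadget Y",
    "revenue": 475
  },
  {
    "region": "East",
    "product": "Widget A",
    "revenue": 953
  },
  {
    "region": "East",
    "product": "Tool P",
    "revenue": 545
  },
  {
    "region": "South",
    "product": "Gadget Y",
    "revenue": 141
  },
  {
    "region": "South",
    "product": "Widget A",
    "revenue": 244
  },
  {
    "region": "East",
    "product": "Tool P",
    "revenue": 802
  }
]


Pivot: region (rows) x product (columns) -> total revenue

     Gadget Y      Tool P        Widget A    
East             0          1347          1940  
South         1290             0           244  

Highest: East / Widget A = $1940

East / Widget A = $1940


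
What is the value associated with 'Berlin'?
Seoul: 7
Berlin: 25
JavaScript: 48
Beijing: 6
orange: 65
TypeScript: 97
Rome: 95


Looking up key 'Berlin'
Value: 25

25


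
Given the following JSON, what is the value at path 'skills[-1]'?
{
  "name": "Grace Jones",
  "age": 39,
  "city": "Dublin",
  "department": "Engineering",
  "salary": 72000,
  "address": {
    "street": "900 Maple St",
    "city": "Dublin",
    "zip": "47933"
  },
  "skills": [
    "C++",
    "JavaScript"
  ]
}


Query: skills[-1]
Path: skills -> last element
Value: JavaScript

JavaScript


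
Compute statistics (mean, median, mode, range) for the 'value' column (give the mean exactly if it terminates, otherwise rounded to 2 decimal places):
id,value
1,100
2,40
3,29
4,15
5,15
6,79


Data: [100, 40, 29, 15, 15, 79]
Count: 6
Sum: 278
Mean: 278/6 ≈ 46.33 (rounded to 2 decimal places)
Sorted: [15, 15, 29, 40, 79, 100]
Median: 34.5
Mode: 15 (2 times)
Range: 100 - 15 = 85
Min: 15, Max: 100

mean≈46.33, median=34.5, mode=15, range=85


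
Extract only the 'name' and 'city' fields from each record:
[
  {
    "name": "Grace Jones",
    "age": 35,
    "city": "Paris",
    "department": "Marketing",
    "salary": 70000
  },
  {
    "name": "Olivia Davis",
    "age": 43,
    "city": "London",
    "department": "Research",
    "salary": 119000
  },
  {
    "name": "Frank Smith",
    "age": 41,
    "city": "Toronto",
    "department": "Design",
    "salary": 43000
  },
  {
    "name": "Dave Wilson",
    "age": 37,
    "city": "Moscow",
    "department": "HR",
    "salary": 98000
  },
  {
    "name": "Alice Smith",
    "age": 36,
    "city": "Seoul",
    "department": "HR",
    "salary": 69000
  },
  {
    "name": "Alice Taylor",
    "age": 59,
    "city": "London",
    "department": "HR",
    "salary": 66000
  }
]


Original: 6 records with fields: name, age, city, department, salary
Keep: ['name', 'city']
Drop: ['age', 'department', 'salary']
Result: 6 records, 2 fields each

[
  {
    "name": "Grace Jones",
    "city": "Paris"
  },
  {
    "name": "Olivia Davis",
    "city": "London"
  },
  {
    "name": "Frank Smith",
    "city": "Toronto"
  },
  {
    "name": "Dave Wilson",
    "city": "Moscow"
  },
  {
    "name": "Alice Smith",
    "city": "Seoul"
  },
  {
    "name": "Alice Taylor",
    "city": "London"
  }
]


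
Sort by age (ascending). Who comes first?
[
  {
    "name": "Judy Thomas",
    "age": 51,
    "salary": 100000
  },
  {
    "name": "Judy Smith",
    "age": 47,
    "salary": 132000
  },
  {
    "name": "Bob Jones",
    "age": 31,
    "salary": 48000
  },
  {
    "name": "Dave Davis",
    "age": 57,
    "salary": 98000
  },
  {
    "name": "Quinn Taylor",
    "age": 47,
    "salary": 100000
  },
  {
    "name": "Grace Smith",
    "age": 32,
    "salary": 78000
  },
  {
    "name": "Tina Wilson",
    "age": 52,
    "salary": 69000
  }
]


Sort by: age (ascending)

Sorted order:
  1. Bob Jones (age = 31)
  2. Grace Smith (age = 32)
  3. Judy Smith (age = 47)
  4. Quinn Taylor (age = 47)
  5. Judy Thomas (age = 51)
  6. Tina Wilson (age = 52)
  7. Dave Davis (age = 57)

First: Bob Jones

Bob Jones


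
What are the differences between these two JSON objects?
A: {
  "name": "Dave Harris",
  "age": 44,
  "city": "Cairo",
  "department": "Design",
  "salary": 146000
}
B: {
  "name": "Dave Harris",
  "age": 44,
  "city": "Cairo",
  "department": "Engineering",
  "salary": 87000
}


Comparing each field (in key order):
  name: same
  age: same
  city: same
  department: DIFFERENT
  salary: DIFFERENT
Differences:
  department: Design -> Engineering
  salary: 146000 -> 87000

2 field(s) changed

2 changes: department, salary


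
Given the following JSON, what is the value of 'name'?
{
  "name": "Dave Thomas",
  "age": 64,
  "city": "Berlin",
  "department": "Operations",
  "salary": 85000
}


Looking up field 'name'
Value: Dave Thomas

Dave Thomas


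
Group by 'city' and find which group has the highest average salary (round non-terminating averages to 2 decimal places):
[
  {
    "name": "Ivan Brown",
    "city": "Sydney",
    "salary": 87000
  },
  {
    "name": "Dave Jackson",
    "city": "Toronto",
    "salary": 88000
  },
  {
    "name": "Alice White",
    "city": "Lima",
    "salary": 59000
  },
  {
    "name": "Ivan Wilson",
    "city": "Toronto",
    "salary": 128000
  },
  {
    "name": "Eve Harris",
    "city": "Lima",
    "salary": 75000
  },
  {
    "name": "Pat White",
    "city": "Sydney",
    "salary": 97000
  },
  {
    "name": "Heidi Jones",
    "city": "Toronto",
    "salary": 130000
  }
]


Group by: city

Groups:
  Lima: 2 people, avg salary = 134000/2 = $67000
  Sydney: 2 people, avg salary = 184000/2 = $92000
  Toronto: 3 people, avg salary = 346000/3 ≈ $115333.33

Highest average salary: Toronto (≈$115333.33)

Toronto (≈$115333.33)


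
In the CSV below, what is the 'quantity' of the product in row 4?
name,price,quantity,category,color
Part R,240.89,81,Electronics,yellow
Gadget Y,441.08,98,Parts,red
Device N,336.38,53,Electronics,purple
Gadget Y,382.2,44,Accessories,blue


Query: Row 4 ('Gadget Y'), column 'quantity'
Value: 44

44


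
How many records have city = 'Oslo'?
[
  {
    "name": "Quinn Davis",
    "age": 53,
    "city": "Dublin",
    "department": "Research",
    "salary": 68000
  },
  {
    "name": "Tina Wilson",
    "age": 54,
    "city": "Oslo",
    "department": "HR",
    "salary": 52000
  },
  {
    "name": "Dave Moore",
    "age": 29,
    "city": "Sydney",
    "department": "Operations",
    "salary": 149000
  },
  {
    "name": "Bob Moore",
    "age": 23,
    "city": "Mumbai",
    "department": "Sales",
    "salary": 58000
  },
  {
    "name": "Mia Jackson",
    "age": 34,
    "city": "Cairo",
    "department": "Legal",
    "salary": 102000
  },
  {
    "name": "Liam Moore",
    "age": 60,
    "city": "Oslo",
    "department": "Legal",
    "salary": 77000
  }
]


Data: 6 records
Condition: city = 'Oslo'

Checking each record:
  Quinn Davis: Dublin
  Tina Wilson: Oslo MATCH
  Dave Moore: Sydney
  Bob Moore: Mumbai
  Mia Jackson: Cairo
  Liam Moore: Oslo MATCH

Count: 2

2


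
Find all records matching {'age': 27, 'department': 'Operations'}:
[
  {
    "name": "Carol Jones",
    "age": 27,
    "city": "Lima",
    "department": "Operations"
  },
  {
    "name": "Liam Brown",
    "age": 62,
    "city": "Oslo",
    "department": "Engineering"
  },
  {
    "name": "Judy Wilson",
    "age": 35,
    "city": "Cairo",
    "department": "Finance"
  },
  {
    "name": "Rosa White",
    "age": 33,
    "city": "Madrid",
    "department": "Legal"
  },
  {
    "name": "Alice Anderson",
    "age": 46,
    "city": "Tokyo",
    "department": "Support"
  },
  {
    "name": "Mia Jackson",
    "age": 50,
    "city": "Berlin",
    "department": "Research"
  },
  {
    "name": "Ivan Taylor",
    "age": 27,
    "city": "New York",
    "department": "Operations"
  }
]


Search criteria: {'age': 27, 'department': 'Operations'}

Checking 7 records:
  Carol Jones: {age: 27, department: Operations} <-- MATCH
  Liam Brown: {age: 62, department: Engineering}
  Judy Wilson: {age: 35, department: Finance}
  Rosa White: {age: 33, department: Legal}
  Alice Anderson: {age: 46, department: Support}
  Mia Jackson: {age: 50, department: Research}
  Ivan Taylor: {age: 27, department: Operations} <-- MATCH

Matches: ["Carol Jones", "Ivan Taylor"]

["Carol Jones", "Ivan Taylor"]


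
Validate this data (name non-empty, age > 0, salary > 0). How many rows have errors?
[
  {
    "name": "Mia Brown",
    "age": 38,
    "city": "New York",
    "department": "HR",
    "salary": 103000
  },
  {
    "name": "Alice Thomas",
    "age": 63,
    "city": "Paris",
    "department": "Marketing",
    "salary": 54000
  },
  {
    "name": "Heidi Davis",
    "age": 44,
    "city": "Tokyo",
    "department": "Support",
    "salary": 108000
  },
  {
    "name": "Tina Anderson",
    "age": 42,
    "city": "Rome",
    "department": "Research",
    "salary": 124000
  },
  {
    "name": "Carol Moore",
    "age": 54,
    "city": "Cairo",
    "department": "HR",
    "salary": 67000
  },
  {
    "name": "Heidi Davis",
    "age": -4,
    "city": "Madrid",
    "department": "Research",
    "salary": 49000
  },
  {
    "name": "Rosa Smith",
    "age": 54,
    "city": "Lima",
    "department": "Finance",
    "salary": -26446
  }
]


Validating 7 records:
Rules: name non-empty, age > 0, salary > 0

  Row 1 (Mia Brown): OK
  Row 2 (Alice Thomas): OK
  Row 3 (Heidi Davis): OK
  Row 4 (Tina Anderson): OK
  Row 5 (Carol Moore): OK
  Row 6 (Heidi Davis): negative age: -4
  Row 7 (Rosa Smith): negative salary: -26446

Total errors: 2

2 errors


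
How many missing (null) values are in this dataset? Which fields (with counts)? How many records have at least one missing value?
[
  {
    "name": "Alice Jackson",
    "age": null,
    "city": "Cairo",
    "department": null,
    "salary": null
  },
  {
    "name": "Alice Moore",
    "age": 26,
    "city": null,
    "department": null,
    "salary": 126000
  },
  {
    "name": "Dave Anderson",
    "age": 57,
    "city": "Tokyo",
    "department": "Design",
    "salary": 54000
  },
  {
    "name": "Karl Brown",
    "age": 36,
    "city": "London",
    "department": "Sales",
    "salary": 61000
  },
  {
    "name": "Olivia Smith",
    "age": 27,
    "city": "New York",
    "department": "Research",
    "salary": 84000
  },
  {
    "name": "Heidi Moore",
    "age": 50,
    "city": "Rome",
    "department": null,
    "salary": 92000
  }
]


Checking for missing (null) values in 6 records:

  Alice Jackson: age, department, salary
  Alice Moore: city, department
  Dave Anderson: complete
  Karl Brown: complete
  Olivia Smith: complete
  Heidi Moore: department

Per field:
  name: 0 missing
  age: 1 missing
  city: 1 missing
  department: 3 missing
  salary: 1 missing

Total missing values: 6
Records with any missing: 3

6 missing values (age: 1, city: 1, department: 3, salary: 1); 3 incomplete records


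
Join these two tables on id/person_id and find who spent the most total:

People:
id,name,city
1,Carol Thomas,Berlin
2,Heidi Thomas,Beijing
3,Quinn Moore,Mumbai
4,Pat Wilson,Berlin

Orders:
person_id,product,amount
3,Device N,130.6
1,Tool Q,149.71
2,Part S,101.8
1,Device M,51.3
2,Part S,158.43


Join on: people.id = orders.person_id

Joined rows:
  Quinn Moore (Mumbai) bought Device N for $130.6
  Carol Thomas (Berlin) bought Tool Q for $149.71
  Heidi Thomas (Beijing) bought Part S for $101.8
  Carol Thomas (Berlin) bought Device M for $51.3
  Heidi Thomas (Beijing) bought Part S for $158.43

Total per person:
  Heidi Thomas: $260.23
  Carol Thomas: $201.01
  Quinn Moore: $130.60

Top spender: Heidi Thomas ($260.23)

Heidi Thomas ($260.23)


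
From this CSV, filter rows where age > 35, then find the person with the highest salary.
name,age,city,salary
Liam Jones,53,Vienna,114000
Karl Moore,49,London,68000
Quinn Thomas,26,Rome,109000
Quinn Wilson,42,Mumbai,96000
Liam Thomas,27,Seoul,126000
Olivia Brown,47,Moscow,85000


Filter: age > 35
Sort by: salary (descending)

Filtered records (4):
  Liam Jones, age 53, salary $114000
  Quinn Wilson, age 42, salary $96000
  Olivia Brown, age 47, salary $85000
  Karl Moore, age 49, salary $68000

Highest salary: Liam Jones ($114000)

Liam Jones


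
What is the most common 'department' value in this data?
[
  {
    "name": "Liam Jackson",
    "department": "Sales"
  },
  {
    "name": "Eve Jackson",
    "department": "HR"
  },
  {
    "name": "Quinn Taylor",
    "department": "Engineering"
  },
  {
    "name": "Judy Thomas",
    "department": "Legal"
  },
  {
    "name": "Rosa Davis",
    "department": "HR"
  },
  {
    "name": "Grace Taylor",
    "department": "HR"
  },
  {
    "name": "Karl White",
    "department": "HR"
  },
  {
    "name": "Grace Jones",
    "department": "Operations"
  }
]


Counting 'department' values across 8 records:

  HR: 4 ####
  Sales: 1 #
  Engineering: 1 #
  Legal: 1 #
  Operations: 1 #

Most common: HR (4 times)

HR (4 times)


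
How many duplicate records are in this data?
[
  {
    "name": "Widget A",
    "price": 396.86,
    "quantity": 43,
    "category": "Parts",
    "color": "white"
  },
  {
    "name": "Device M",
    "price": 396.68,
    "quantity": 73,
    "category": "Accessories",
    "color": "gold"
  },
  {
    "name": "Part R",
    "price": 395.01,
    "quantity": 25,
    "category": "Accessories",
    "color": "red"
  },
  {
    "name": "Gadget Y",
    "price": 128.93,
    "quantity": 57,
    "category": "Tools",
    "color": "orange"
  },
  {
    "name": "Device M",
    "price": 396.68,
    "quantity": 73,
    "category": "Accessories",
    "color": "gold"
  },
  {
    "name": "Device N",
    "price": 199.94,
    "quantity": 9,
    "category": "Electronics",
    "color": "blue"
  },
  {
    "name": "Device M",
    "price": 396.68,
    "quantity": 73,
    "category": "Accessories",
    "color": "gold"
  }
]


Checking 7 records for duplicates:

  Row 1: Widget A ($396.86, qty 43)
  Row 2: Device M ($396.68, qty 73)
  Row 3: Part R ($395.01, qty 25)
  Row 4: Gadget Y ($128.93, qty 57)
  Row 5: Device M ($396.68, qty 73) <-- DUPLICATE
  Row 6: Device N ($199.94, qty 9)
  Row 7: Device M ($396.68, qty 73) <-- DUPLICATE

Duplicates found: 2
Unique records: 5

2 duplicates, 5 unique


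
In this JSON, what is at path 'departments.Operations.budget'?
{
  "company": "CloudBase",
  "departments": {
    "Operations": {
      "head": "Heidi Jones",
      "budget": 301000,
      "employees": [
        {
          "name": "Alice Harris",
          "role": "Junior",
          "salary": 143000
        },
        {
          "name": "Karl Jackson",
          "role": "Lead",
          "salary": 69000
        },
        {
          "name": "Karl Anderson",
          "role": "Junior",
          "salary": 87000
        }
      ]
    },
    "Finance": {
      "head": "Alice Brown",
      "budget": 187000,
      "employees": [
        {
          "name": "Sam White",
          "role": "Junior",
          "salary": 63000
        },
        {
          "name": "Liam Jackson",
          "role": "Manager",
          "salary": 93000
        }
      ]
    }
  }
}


Path: departments.Operations.budget

Navigate:
  -> departments
  -> Operations
  -> budget = 301000

301000


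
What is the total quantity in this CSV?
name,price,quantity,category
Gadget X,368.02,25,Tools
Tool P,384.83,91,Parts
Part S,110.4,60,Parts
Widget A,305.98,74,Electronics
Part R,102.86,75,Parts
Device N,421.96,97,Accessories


Computing total quantity:
Values: [25, 91, 60, 74, 75, 97]
Sum = 422

422


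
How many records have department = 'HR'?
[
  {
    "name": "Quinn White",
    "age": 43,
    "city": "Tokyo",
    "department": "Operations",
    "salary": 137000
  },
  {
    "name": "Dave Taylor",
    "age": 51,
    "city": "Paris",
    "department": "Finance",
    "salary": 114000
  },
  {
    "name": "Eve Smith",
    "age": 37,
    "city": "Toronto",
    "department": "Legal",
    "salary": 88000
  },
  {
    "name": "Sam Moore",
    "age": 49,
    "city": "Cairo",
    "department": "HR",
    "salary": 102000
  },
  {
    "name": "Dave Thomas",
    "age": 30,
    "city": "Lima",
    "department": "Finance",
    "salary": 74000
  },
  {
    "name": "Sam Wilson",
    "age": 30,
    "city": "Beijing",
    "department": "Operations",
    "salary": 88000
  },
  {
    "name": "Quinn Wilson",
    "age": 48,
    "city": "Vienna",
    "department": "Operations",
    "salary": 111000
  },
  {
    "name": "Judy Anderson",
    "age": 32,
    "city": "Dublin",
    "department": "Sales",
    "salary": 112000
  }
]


Data: 8 records
Condition: department = 'HR'

Checking each record:
  Quinn White: Operations
  Dave Taylor: Finance
  Eve Smith: Legal
  Sam Moore: HR MATCH
  Dave Thomas: Finance
  Sam Wilson: Operations
  Quinn Wilson: Operations
  Judy Anderson: Sales

Count: 1

1


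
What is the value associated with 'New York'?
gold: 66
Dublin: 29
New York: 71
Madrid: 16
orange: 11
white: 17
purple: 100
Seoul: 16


Looking up key 'New York'
Value: 71

71


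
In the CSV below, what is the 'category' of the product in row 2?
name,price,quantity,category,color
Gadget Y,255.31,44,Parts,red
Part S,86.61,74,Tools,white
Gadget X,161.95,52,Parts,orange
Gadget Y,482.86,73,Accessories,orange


Query: Row 2 ('Part S'), column 'category'
Value: Tools

Tools


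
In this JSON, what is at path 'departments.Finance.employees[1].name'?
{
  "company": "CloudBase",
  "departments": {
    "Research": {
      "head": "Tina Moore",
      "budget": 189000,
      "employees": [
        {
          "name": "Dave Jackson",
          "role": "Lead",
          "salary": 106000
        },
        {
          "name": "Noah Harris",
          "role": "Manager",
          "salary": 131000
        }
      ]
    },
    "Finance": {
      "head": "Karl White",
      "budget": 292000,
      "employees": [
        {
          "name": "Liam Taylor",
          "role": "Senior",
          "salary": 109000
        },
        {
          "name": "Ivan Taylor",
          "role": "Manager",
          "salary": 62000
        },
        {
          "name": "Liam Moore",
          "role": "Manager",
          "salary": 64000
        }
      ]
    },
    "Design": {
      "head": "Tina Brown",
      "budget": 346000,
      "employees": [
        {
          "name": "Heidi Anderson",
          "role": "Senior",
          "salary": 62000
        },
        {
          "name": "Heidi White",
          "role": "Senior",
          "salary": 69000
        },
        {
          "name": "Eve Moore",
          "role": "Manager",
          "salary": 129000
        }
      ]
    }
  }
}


Path: departments.Finance.employees[1].name

Navigate:
  -> departments
  -> Finance
  -> employees[1].name = 'Ivan Taylor'

Ivan Taylor


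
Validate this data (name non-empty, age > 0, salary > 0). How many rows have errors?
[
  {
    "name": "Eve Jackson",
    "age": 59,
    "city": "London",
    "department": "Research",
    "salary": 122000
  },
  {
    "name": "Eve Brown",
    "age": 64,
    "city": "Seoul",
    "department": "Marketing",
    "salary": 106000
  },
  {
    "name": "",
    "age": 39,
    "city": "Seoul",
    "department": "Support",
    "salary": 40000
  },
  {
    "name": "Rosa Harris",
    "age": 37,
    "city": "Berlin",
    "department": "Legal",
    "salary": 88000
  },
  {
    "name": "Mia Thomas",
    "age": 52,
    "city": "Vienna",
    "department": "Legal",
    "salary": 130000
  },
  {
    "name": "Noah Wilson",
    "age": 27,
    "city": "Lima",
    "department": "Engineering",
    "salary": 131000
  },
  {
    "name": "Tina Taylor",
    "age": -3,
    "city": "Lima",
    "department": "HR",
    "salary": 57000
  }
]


Validating 7 records:
Rules: name non-empty, age > 0, salary > 0

  Row 1 (Eve Jackson): OK
  Row 2 (Eve Brown): OK
  Row 3 (???): empty name
  Row 4 (Rosa Harris): OK
  Row 5 (Mia Thomas): OK
  Row 6 (Noah Wilson): OK
  Row 7 (Tina Taylor): negative age: -3

Total errors: 2

2 errors


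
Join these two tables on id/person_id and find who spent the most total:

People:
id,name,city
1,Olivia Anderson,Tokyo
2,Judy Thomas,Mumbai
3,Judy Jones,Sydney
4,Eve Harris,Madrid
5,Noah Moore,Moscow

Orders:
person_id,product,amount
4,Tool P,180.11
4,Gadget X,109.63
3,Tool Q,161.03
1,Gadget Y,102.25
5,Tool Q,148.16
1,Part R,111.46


Join on: people.id = orders.person_id

Joined rows:
  Eve Harris (Madrid) bought Tool P for $180.11
  Eve Harris (Madrid) bought Gadget X for $109.63
  Judy Jones (Sydney) bought Tool Q for $161.03
  Olivia Anderson (Tokyo) bought Gadget Y for $102.25
  Noah Moore (Moscow) bought Tool Q for $148.16
  Olivia Anderson (Tokyo) bought Part R for $111.46

Total per person:
  Eve Harris: $289.74
  Olivia Anderson: $213.71
  Judy Jones: $161.03
  Noah Moore: $148.16

Top spender: Eve Harris ($289.74)

Eve Harris ($289.74)


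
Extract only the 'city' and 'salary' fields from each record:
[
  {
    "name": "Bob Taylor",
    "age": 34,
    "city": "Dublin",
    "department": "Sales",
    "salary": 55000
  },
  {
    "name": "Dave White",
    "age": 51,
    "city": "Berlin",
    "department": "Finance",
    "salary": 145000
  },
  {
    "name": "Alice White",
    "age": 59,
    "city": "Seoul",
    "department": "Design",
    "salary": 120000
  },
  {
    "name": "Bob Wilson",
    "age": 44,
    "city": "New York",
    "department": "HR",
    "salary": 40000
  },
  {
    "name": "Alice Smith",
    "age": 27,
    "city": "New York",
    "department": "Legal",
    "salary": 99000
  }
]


Original: 5 records with fields: name, age, city, department, salary
Keep: ['city', 'salary']
Drop: ['name', 'age', 'department']
Result: 5 records, 2 fields each

[
  {
    "city": "Dublin",
    "salary": 55000
  },
  {
    "city": "Berlin",
    "salary": 145000
  },
  {
    "city": "Seoul",
    "salary": 120000
  },
  {
    "city": "New York",
    "salary": 40000
  },
  {
    "city": "New York",
    "salary": 99000
  }
]


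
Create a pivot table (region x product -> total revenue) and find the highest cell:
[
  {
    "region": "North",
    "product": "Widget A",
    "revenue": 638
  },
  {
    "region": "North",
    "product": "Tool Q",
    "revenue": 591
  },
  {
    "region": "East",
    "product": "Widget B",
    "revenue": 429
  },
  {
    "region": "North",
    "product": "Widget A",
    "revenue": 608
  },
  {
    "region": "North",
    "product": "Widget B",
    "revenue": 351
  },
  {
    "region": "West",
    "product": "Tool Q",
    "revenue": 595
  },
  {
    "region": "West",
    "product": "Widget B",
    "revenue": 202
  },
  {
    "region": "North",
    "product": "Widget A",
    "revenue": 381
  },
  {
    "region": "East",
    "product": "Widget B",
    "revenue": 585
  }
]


Pivot: region (rows) x product (columns) -> total revenue

     Tool Q        Widget A      Widget B    
East             0             0          1014  
North          591          1627           351  
West           595             0           202  

Highest: North / Widget A = $1627

North / Widget A = $1627


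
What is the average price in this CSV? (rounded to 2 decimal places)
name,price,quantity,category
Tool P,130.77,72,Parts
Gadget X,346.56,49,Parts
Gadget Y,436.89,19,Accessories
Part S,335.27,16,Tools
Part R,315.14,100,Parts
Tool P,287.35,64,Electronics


Computing average price:
Values: [130.77, 346.56, 436.89, 335.27, 315.14, 287.35]
Sum = 1851.98
Count = 6
Average = 1851.98/6 ≈ 308.66 (rounded to 2 decimal places)

308.66


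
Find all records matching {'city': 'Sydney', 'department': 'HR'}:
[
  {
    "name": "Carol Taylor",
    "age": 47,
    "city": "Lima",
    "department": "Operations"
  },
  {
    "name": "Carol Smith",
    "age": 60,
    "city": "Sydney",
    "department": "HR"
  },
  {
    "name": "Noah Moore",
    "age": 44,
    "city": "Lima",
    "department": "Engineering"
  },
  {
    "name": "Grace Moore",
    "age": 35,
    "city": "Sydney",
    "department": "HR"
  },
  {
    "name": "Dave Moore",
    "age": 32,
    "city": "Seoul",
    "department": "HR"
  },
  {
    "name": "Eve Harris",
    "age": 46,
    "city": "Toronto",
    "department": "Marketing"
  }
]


Search criteria: {'city': 'Sydney', 'department': 'HR'}

Checking 6 records:
  Carol Taylor: {city: Lima, department: Operations}
  Carol Smith: {city: Sydney, department: HR} <-- MATCH
  Noah Moore: {city: Lima, department: Engineering}
  Grace Moore: {city: Sydney, department: HR} <-- MATCH
  Dave Moore: {city: Seoul, department: HR}
  Eve Harris: {city: Toronto, department: Marketing}

Matches: ["Carol Smith", "Grace Moore"]

["Carol Smith", "Grace Moore"]


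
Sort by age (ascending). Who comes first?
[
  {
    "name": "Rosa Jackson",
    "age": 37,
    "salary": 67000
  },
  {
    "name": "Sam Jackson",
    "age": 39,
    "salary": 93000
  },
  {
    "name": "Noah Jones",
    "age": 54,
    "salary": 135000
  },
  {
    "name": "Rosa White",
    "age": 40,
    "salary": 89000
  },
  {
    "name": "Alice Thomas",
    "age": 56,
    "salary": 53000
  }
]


Sort by: age (ascending)

Sorted order:
  1. Rosa Jackson (age = 37)
  2. Sam Jackson (age = 39)
  3. Rosa White (age = 40)
  4. Noah Jones (age = 54)
  5. Alice Thomas (age = 56)

First: Rosa Jackson

Rosa Jackson


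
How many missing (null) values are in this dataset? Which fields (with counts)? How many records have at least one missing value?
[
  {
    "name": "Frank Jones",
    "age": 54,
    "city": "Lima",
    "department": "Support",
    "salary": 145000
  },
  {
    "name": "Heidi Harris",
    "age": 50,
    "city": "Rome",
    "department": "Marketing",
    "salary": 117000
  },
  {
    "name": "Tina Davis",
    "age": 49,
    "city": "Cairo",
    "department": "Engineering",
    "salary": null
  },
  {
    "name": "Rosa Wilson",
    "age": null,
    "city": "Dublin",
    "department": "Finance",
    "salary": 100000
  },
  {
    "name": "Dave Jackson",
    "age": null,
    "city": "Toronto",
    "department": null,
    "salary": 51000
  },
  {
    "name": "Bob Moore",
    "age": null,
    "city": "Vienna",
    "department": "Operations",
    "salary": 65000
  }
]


Checking for missing (null) values in 6 records:

  Frank Jones: complete
  Heidi Harris: complete
  Tina Davis: salary
  Rosa Wilson: age
  Dave Jackson: age, department
  Bob Moore: age

Per field:
  name: 0 missing
  age: 3 missing
  city: 0 missing
  department: 1 missing
  salary: 1 missing

Total missing values: 5
Records with any missing: 4

5 missing values (age: 3, department: 1, salary: 1); 4 incomplete records


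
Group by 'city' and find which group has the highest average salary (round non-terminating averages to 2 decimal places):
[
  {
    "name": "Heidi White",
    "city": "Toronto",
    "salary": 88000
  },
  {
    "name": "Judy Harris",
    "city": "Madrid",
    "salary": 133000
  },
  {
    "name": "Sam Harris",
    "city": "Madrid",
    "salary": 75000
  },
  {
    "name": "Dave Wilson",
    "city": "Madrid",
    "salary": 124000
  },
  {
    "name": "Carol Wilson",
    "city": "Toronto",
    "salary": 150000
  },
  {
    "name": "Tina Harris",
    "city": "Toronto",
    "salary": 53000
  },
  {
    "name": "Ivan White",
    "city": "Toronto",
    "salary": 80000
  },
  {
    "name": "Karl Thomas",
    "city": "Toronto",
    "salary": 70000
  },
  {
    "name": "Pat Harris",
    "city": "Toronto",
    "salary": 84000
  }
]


Group by: city

Groups:
  Madrid: 3 people, avg salary = 332000/3 ≈ $110666.67
  Toronto: 6 people, avg salary = 525000/6 = $87500

Highest average salary: Madrid (≈$110666.67)

Madrid (≈$110666.67)


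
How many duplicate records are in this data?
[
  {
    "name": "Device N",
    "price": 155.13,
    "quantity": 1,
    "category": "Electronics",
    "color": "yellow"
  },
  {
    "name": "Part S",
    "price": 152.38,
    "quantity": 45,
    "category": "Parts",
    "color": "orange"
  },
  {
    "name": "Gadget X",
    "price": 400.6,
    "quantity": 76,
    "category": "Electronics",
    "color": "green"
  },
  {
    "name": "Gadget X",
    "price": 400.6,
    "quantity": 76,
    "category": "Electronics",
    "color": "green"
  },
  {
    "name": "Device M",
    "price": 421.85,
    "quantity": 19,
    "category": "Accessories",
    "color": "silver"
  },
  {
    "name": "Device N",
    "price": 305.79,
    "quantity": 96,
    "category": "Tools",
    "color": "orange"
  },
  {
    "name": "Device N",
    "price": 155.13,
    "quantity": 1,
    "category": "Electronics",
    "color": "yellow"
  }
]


Checking 7 records for duplicates:

  Row 1: Device N ($155.13, qty 1)
  Row 2: Part S ($152.38, qty 45)
  Row 3: Gadget X ($400.6, qty 76)
  Row 4: Gadget X ($400.6, qty 76) <-- DUPLICATE
  Row 5: Device M ($421.85, qty 19)
  Row 6: Device N ($305.79, qty 96)
  Row 7: Device N ($155.13, qty 1) <-- DUPLICATE

Duplicates found: 2
Unique records: 5

2 duplicates, 5 unique


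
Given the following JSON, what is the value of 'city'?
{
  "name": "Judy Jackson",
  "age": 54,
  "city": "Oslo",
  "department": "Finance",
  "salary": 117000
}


Looking up field 'city'
Value: Oslo

Oslo


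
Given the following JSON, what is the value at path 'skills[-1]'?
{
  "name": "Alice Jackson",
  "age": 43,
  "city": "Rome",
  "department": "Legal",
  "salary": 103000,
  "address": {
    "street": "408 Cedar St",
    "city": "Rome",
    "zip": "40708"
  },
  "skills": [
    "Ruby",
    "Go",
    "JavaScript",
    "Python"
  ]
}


Query: skills[-1]
Path: skills -> last element
Value: Python

Python


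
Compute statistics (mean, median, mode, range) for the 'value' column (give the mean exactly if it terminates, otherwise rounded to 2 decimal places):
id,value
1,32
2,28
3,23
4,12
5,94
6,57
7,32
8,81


Data: [32, 28, 23, 12, 94, 57, 32, 81]
Count: 8
Sum: 359
Mean: 359/8 = 44.875
Sorted: [12, 23, 28, 32, 32, 57, 81, 94]
Median: 32.0
Mode: 32 (2 times)
Range: 94 - 12 = 82
Min: 12, Max: 94

mean=44.875, median=32.0, mode=32, range=82


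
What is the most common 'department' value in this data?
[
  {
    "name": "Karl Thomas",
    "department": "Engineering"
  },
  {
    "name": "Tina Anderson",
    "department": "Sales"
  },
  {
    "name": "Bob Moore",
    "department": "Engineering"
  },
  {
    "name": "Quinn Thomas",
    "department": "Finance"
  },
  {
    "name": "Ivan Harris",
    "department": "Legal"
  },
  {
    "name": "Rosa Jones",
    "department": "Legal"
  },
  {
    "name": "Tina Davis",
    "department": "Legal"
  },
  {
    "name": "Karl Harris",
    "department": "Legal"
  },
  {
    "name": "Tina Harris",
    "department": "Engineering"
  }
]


Counting 'department' values across 9 records:

  Legal: 4 ####
  Engineering: 3 ###
  Sales: 1 #
  Finance: 1 #

Most common: Legal (4 times)

Legal (4 times)


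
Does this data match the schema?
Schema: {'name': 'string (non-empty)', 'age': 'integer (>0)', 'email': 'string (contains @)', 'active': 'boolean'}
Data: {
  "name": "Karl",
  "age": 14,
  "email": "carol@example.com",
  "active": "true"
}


Validating each field against schema:
  name: OK (non-empty string)
  age: OK (positive integer)
  email: OK (string with @)
  active: FAIL ("true" is not a boolean)

Result: INVALID (1 error: active)

INVALID (1 error: active)


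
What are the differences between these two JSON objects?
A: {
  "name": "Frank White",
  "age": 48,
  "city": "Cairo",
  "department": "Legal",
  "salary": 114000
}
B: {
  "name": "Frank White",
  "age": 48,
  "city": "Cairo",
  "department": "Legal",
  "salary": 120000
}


Comparing each field (in key order):
  name: same
  age: same
  city: same
  department: same
  salary: DIFFERENT
Differences:
  salary: 114000 -> 120000

1 field(s) changed

1 change: salary


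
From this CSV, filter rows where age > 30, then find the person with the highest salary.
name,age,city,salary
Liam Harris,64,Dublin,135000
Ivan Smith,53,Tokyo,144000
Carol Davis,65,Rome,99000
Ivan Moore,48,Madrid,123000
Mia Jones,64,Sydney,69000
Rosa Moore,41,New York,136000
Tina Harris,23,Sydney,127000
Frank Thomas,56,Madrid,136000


Filter: age > 30
Sort by: salary (descending)

Filtered records (7):
  Ivan Smith, age 53, salary $144000
  Rosa Moore, age 41, salary $136000
  Frank Thomas, age 56, salary $136000
  Liam Harris, age 64, salary $135000
  Ivan Moore, age 48, salary $123000
  Carol Davis, age 65, salary $99000
  Mia Jones, age 64, salary $69000

Highest salary: Ivan Smith ($144000)

Ivan Smith


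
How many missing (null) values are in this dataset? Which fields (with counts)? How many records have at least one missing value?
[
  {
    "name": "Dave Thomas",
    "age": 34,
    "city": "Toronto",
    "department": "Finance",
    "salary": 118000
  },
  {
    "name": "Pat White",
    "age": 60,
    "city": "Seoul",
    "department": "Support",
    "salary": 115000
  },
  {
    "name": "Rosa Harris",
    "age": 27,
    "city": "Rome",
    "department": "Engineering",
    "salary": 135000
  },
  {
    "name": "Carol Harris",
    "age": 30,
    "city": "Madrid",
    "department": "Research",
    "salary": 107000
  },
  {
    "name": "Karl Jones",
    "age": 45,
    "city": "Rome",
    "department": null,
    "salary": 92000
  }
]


Checking for missing (null) values in 5 records:

  Dave Thomas: complete
  Pat White: complete
  Rosa Harris: complete
  Carol Harris: complete
  Karl Jones: department

Per field:
  name: 0 missing
  age: 0 missing
  city: 0 missing
  department: 1 missing
  salary: 0 missing

Total missing values: 1
Records with any missing: 1

1 missing values (department: 1); 1 incomplete records


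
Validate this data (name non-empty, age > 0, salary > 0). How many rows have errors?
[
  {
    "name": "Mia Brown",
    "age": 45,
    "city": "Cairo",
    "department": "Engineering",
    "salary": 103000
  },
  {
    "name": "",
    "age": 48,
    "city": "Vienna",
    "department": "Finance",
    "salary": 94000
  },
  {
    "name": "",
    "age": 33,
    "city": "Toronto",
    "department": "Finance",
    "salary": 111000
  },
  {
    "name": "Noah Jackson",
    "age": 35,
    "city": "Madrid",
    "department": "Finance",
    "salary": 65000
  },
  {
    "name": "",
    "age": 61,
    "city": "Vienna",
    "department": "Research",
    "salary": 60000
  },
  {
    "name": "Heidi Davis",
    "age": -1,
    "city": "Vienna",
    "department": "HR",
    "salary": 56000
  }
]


Validating 6 records:
Rules: name non-empty, age > 0, salary > 0

  Row 1 (Mia Brown): OK
  Row 2 (???): empty name
  Row 3 (???): empty name
  Row 4 (Noah Jackson): OK
  Row 5 (???): empty name
  Row 6 (Heidi Davis): negative age: -1

Total errors: 4

4 errors
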